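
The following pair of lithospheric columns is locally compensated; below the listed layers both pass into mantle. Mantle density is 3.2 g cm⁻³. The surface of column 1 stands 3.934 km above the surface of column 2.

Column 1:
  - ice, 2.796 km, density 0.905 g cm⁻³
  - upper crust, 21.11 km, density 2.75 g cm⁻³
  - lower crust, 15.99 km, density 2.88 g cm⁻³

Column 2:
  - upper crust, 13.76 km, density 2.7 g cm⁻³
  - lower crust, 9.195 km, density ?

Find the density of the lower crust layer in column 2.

3.03 g cm⁻³

Take the compensation level at the base of the deeper column (depth z_c below the surface of column 1) and equate Σ ρ_i t_i down to z_c; mantle fills any gap and the z_c terms cancel.
Column 1: 2.796×0.905 + 21.11×2.75 + 15.99×2.88 + (z_c − 39.896)×3.2
Column 2: 3.934×0 + 13.76×2.7 + 9.195×ρ + (z_c − 3.934 − 22.955)×3.2
The z_c×3.2 term appears on both sides and cancels. Collect the known terms of each column as K = Σ(ρt)_known − 3.2 × (depth of known layers): K_1 = 106.63408 − 3.2×39.896 = −21.03312; K_2 = 37.152 − 3.2×(3.934 + 22.955) = −48.8928.
Balance: K_1 = K_2 + 9.195×ρ, so ρ = (K_1 − K_2)/9.195 = 27.8597/9.195 = 3.03 g cm⁻³.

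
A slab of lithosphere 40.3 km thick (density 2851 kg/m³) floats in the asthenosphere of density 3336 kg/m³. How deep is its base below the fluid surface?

Draft d = t ρ_obj/ρ_fluid = 40.3 km × 2851/3336 = 34.4 km.

34.4 km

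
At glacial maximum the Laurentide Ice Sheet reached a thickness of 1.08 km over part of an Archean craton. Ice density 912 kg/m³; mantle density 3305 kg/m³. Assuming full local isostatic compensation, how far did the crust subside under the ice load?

0.298 km

Balancing pressure at the compensation depth: the ice load ρ_ice t is balanced by mantle displaced below, ρ_m s.
s = t ρ_ice / ρ_m = 1.08 km × 912/3305 = 0.298 km.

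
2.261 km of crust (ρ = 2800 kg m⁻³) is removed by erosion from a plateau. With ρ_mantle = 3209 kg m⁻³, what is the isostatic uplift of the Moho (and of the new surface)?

Unloading: uplift u = e ρ_c/ρ_m = 2.261 km × 2800/3209 = 1.97 km.

1.97 km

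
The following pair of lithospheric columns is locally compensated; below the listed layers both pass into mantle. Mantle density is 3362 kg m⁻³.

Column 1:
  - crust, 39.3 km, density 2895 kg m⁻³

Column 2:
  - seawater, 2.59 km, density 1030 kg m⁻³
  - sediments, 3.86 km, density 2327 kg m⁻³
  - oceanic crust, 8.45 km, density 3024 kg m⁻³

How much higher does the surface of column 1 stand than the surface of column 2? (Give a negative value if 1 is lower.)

For any compensation level in the mantle, the mantle terms cancel and isostasy reduces to e = (Σt_1 − Σt_2) − (Σ(ρt)_1 − Σ(ρt)_2) / ρ_m.
Σt_1 = 39.3 km; Σt_2 = 14.9 km; Σ(ρt)_1 = 113773.5; Σ(ρt)_2 = 37202.72 (in km·kg m⁻³).
e = (39.3 − 14.9) − (113773.5 − 37202.72) / 3362 = 1.62 km.

1.62 km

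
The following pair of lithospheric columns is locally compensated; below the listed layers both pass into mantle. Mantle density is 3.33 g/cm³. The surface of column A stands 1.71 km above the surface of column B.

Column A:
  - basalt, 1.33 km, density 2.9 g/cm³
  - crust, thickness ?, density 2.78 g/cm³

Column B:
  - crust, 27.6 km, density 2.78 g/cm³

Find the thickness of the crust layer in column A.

Take the compensation level at the base of the deeper column (depth z_c below the surface of column A) and equate Σ ρ_i t_i down to z_c; mantle fills any gap and the z_c terms cancel.
Column A: 1.33×2.9 + x×2.78 + (z_c − 1.33 − x)×3.33
Column B: 1.71×0 + 27.6×2.78 + (z_c − 1.71 − 27.6)×3.33
The z_c×3.33 term appears on both sides and cancels. Collect the known terms of each column as K = Σ(ρt)_known − 3.33 × (depth of known layers): K_A = 3.857 − 3.33×1.33 = −0.5719; K_B = 76.728 − 3.33×(1.71 + 27.6) = −20.8743.
Balance: K_A − x×(3.33 − 2.78) = K_B, so x = (K_A − K_B)/(3.33 − 2.78) = 20.3024/0.55 = 36.9 km.

36.9 km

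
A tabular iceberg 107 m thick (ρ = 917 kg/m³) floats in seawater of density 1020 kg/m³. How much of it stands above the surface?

10.8 m

Floating equilibrium: submerged depth d = t ρ_obj/ρ_fluid = 107 m × 917/1020 = 96.2 m.
Freeboard = t − d = 107 m − 96.2 m = 10.8 m.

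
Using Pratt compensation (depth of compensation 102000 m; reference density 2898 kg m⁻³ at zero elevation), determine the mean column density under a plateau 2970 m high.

Pratt balance: ρ_ref D = ρ (D + h).
ρ = ρ_ref D/(D + h) = 2898 × 102000 m/(102000 m + 2970 m) = 2820 kg m⁻³.

2820 kg m⁻³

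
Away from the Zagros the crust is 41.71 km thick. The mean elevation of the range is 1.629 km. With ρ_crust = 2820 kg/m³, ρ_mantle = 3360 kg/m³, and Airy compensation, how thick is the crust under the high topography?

Root depth r = h ρ_c / (ρ_m − ρ_c) = 1.629 km × 2820 / 540 = 8.507 km.
Total thickness = T + h + r = 41.71 km + 1.629 km + 8.507 km = 51.8 km.

51.8 km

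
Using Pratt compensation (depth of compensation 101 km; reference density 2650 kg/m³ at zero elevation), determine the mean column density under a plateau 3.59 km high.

2560 kg/m³

Pratt balance: ρ_ref D = ρ (D + h).
ρ = ρ_ref D/(D + h) = 2650 × 101 km/(101 km + 3.59 km) = 2560 kg/m³.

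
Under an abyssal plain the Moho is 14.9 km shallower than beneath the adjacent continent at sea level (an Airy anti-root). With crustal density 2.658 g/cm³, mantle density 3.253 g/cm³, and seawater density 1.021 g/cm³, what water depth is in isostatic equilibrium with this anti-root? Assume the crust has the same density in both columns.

5.42 km

Replacing a thickness d of crust by seawater at the top must be balanced by replacing crust with mantle at the base: d (ρ_c − ρ_w) = a (ρ_m − ρ_c).
d = a (ρ_m − ρ_c)/(ρ_c − ρ_w) = 14.9 km × 0.595/1.637 = 5.42 km.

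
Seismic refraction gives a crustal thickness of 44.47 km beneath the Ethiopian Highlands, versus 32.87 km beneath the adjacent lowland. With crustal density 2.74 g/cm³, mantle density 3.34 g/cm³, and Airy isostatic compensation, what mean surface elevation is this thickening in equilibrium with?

2.08 km

Excess crust Δ = 44.47 km − 32.87 km = 11.6 km, split between elevation h and root r with h + r = Δ.
Airy balance ρ_c h = (ρ_m − ρ_c) r gives r = h ρ_c/(ρ_m − ρ_c), so h (1 + ρ_c/(ρ_m − ρ_c)) = Δ, i.e. h = Δ (ρ_m − ρ_c)/ρ_m.
h = 11.6 km × 0.6/3.34 = 2.08 km.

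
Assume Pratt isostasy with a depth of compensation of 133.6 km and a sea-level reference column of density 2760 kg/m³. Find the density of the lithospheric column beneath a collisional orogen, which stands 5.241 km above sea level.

Pratt balance: ρ_ref D = ρ (D + h).
ρ = ρ_ref D/(D + h) = 2760 × 133.6 km/(133.6 km + 5.241 km) = 2660 kg/m³.

2660 kg/m³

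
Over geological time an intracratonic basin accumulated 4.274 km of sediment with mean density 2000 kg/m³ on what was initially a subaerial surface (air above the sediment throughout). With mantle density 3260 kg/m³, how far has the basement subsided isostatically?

Subaerial load: s = t ρ_sed / ρ_m = 4.274 km × 2000/3260 = 2.62 km.

2.62 km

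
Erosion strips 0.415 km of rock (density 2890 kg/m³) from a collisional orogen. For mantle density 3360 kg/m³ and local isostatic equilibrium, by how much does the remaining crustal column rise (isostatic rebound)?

Unloading: uplift u = e ρ_c/ρ_m = 0.415 km × 2890/3360 = 0.357 km.

0.357 km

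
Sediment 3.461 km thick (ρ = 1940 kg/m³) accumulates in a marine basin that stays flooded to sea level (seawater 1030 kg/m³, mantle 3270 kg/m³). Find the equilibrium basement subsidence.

Submarine loading: the sediment displaces seawater, and the subsidence is in turn flooded, so s (ρ_m − ρ_w) = t (ρ_sed − ρ_w).
s = 3.461 km × (1940 − 1030) / (3270 − 1030) = 1.41 km.

1.41 km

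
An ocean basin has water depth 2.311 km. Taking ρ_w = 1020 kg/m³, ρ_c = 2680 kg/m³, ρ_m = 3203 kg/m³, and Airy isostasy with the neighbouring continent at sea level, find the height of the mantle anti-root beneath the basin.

Equating mass per unit area of the two columns: replacing crust with seawater at the top is compensated by replacing crust with mantle at the base: d (ρ_c − ρ_w) = a (ρ_m − ρ_c).
a = d (ρ_c − ρ_w)/(ρ_m − ρ_c) = 2.311 km × 1660/523 = 7.34 km.

7.34 km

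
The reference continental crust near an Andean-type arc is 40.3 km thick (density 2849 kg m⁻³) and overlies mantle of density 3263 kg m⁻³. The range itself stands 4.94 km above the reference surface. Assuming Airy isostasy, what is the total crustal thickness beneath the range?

Root depth r = h ρ_c / (ρ_m − ρ_c) = 4.94 km × 2849 / 414 = 34 km.
Total thickness = T + h + r = 40.3 km + 4.94 km + 34 km = 79.2 km.

79.2 km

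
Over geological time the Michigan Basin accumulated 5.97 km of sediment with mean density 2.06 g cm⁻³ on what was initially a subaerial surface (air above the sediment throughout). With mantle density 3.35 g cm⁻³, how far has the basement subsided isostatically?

3.67 km

Subaerial load: s = t ρ_sed / ρ_m = 5.97 km × 2.06/3.35 = 3.67 km.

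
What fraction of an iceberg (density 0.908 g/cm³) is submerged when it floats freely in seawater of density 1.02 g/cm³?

Submerged fraction = ρ_obj/ρ_fluid = 0.908/1.02 = 0.89.

0.89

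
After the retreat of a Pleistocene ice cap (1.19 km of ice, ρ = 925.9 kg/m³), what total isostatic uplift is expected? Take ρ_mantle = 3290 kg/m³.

0.335 km

Removing the load lets mantle flow back in; uplift u satisfies ρ_ice t = ρ_m u.
u = t ρ_ice/ρ_m = 1.19 km × 925.9/3290 = 0.335 km.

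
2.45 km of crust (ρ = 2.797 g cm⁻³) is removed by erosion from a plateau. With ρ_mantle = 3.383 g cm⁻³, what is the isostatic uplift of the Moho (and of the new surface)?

Unloading: uplift u = e ρ_c/ρ_m = 2.45 km × 2.797/3.383 = 2.03 km.

2.03 km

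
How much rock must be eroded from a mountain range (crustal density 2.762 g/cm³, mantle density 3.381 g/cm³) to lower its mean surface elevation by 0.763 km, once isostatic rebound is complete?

Net drop Δ = e − u = e − e ρ_c/ρ_m = e (ρ_m − ρ_c)/ρ_m.
e = Δ ρ_m/(ρ_m − ρ_c) = 0.763 km × 3.381/0.619 = 4.17 km.

4.17 km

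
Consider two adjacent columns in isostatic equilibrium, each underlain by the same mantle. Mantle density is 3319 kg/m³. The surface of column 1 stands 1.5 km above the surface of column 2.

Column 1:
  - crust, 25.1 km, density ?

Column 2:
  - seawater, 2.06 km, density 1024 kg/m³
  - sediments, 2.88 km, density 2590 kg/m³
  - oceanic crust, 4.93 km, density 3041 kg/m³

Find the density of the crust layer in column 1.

Take the compensation level at the base of the deeper column (depth z_c below the surface of column 1) and equate Σ ρ_i t_i down to z_c; mantle fills any gap and the z_c terms cancel.
Column 1: 25.1×ρ + (z_c − 25.1)×3319
Column 2: 1.5×0 + 2.06×1024 + 2.88×2590 + 4.93×3041 + (z_c − 1.5 − 9.87)×3319
The z_c×3319 term appears on both sides and cancels. Collect the known terms of each column as K = Σ(ρt)_known − 3319 × (depth of known layers): K_1 = 0 − 3319×25.1 = −83306.9; K_2 = 24560.77 − 3319×(1.5 + 9.87) = −13176.26.
Balance: K_1 + 25.1×ρ = K_2, so ρ = (K_2 − K_1)/25.1 = 70130.6/25.1 = 2790 kg/m³.

2790 kg/m³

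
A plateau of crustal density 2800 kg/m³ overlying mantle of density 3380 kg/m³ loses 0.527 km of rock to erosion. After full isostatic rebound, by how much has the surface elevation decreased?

Rebound u = e ρ_c/ρ_m = 0.527 km × 2800/3380 = 0.4366 km.
Net surface drop = e − u = 0.527 km − 0.4366 km = e (ρ_m − ρ_c)/ρ_m = 0.0904 km.

0.0904 km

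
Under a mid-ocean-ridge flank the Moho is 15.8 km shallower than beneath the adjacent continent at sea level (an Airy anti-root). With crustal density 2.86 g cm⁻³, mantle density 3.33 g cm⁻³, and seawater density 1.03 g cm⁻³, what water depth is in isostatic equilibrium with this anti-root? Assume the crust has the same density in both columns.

4.06 km

Replacing a thickness d of crust by seawater at the top must be balanced by replacing crust with mantle at the base: d (ρ_c − ρ_w) = a (ρ_m − ρ_c).
d = a (ρ_m − ρ_c)/(ρ_c − ρ_w) = 15.8 km × 0.47/1.83 = 4.06 km.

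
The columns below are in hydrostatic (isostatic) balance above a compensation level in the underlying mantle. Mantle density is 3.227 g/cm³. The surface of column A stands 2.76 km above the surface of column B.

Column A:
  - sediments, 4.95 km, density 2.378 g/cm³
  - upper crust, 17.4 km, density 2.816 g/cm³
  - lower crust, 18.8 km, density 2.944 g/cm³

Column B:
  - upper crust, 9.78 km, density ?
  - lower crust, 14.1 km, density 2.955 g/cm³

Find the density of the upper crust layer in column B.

2.82 g/cm³

Take the compensation level at the base of the deeper column (depth z_c below the surface of column A) and equate Σ ρ_i t_i down to z_c; mantle fills any gap and the z_c terms cancel.
Column A: 4.95×2.378 + 17.4×2.816 + 18.8×2.944 + (z_c − 41.15)×3.227
Column B: 2.76×0 + 9.78×ρ + 14.1×2.955 + (z_c − 2.76 − 23.88)×3.227
The z_c×3.227 term appears on both sides and cancels. Collect the known terms of each column as K = Σ(ρt)_known − 3.227 × (depth of known layers): K_A = 116.1167 − 3.227×41.15 = −16.67435; K_B = 41.6655 − 3.227×(2.76 + 23.88) = −44.30178.
Balance: K_A = K_B + 9.78×ρ, so ρ = (K_A − K_B)/9.78 = 27.6274/9.78 = 2.82 g/cm³.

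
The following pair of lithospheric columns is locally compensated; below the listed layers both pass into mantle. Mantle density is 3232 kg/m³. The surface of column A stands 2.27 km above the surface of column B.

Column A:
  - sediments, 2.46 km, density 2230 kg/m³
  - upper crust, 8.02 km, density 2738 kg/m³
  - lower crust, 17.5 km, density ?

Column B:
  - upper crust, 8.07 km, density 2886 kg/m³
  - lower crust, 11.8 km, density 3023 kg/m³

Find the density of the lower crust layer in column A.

2880 kg/m³

Take the compensation level at the base of the deeper column (depth z_c below the surface of column A) and equate Σ ρ_i t_i down to z_c; mantle fills any gap and the z_c terms cancel.
Column A: 2.46×2230 + 8.02×2738 + 17.5×ρ + (z_c − 27.98)×3232
Column B: 2.27×0 + 8.07×2886 + 11.8×3023 + (z_c − 2.27 − 19.87)×3232
The z_c×3232 term appears on both sides and cancels. Collect the known terms of each column as K = Σ(ρt)_known − 3232 × (depth of known layers): K_A = 27444.56 − 3232×27.98 = −62986.8; K_B = 58961.42 − 3232×(2.27 + 19.87) = −12595.06.
Balance: K_A + 17.5×ρ = K_B, so ρ = (K_B − K_A)/17.5 = 50391.7/17.5 = 2880 kg/m³.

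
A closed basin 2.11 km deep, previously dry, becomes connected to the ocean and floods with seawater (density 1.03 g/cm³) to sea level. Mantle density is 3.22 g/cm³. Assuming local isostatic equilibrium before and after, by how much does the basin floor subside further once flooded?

After flooding the water column is d + s deep. Its weight must equal the weight of mantle displaced by the extra subsidence s: (d + s) ρ_w = s ρ_m.
s = d ρ_w / (ρ_m − ρ_w) = 2.11 km × 1.03/(3.22 − 1.03) = 0.992 km.

0.992 km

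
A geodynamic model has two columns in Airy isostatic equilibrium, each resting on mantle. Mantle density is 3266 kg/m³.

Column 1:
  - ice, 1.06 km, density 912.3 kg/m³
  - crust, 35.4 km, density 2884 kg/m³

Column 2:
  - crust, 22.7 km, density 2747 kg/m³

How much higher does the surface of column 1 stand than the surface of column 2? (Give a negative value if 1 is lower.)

For any compensation level in the mantle, the mantle terms cancel and isostasy reduces to e = (Σt_1 − Σt_2) − (Σ(ρt)_1 − Σ(ρt)_2) / ρ_m.
Σt_1 = 36.46 km; Σt_2 = 22.7 km; Σ(ρt)_1 = 103060.638; Σ(ρt)_2 = 62356.9 (in km·kg/m³).
e = (36.46 − 22.7) − (103060.638 − 62356.9) / 3266 = 1.3 km.

1.3 km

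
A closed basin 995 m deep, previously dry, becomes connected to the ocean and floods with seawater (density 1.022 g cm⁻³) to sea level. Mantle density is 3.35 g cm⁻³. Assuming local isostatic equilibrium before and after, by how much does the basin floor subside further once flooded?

437 m

After flooding the water column is d + s deep. Its weight must equal the weight of mantle displaced by the extra subsidence s: (d + s) ρ_w = s ρ_m.
s = d ρ_w / (ρ_m − ρ_w) = 995 m × 1.022/(3.35 − 1.022) = 437 m.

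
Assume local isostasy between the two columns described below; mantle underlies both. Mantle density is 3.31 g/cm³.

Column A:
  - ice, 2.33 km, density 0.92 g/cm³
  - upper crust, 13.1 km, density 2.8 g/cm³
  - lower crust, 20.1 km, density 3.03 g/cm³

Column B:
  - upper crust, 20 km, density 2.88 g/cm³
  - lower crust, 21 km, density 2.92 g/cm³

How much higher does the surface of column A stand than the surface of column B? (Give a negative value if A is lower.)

For any compensation level in the mantle, the mantle terms cancel and isostasy reduces to e = (Σt_A − Σt_B) − (Σ(ρt)_A − Σ(ρt)_B) / ρ_m.
Σt_A = 35.53 km; Σt_B = 41 km; Σ(ρt)_A = 99.7266; Σ(ρt)_B = 118.92 (in km·g/cm³).
e = (35.53 − 41) − (99.7266 − 118.92) / 3.31 = 0.329 km.

0.329 km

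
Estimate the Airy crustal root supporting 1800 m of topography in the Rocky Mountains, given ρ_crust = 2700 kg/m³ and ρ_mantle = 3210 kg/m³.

In Airy isostatic equilibrium: the weight of the topography is balanced by the buoyancy of the root, ρ_c h = (ρ_m − ρ_c) r.
r = h · ρ_c / (ρ_m − ρ_c) = 1800 m × 2700 / (3210 − 2700) = 9530 m.

9530 m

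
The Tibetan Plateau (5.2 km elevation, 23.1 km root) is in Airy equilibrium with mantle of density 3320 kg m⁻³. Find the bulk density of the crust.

ρ_c h = (ρ_m − ρ_c) r → ρ_c (h + r) = ρ_m r → ρ_c = ρ_m r / (h + r).
ρ_c = 3320 × 23.1 km / (5.2 km + 23.1 km) = 2710 kg m⁻³.

2710 kg m⁻³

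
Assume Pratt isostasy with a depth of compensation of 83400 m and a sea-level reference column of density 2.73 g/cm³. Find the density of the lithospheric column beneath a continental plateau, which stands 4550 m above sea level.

2.59 g/cm³

Pratt balance: ρ_ref D = ρ (D + h).
ρ = ρ_ref D/(D + h) = 2.73 × 83400 m/(83400 m + 4550 m) = 2.59 g/cm³.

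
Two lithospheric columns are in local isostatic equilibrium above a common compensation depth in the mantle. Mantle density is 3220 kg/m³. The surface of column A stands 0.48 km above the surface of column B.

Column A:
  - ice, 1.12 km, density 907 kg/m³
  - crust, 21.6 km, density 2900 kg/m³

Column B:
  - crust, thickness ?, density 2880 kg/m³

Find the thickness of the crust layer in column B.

23.4 km

Take the compensation level at the base of the deeper column (depth z_c below the surface of column A) and equate Σ ρ_i t_i down to z_c; mantle fills any gap and the z_c terms cancel.
Column A: 1.12×907 + 21.6×2900 + (z_c − 22.72)×3220
Column B: 0.48×0 + x×2880 + (z_c − 0.48 − 0 − x)×3220
The z_c×3220 term appears on both sides and cancels. Collect the known terms of each column as K = Σ(ρt)_known − 3220 × (depth of known layers): K_A = 63655.84 − 3220×22.72 = −9502.56; K_B = 0 − 3220×(0.48 + 0) = −1545.6.
Balance: K_A = K_B − x×(3220 − 2880), so x = (K_B − K_A)/(3220 − 2880) = 7956.96/340 = 23.4 km.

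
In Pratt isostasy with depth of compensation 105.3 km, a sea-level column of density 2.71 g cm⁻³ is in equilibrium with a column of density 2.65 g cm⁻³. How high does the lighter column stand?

ρ_ref D = ρ (D + h) → h = D (ρ_ref − ρ)/ρ.
h = 105.3 km × (2.71 − 2.65)/2.65 = 2.38 km.

2.38 km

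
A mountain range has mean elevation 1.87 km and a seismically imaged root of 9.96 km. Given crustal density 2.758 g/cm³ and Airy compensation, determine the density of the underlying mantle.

3.28 g/cm³

Airy balance: ρ_c h = (ρ_m − ρ_c) r → ρ_m = ρ_c (1 + h/r).
ρ_m = 2.758 × (1 + 1.87 km/9.96 km) = 3.28 g/cm³.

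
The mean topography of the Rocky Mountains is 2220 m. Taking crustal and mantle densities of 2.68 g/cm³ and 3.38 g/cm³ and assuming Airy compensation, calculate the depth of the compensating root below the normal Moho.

8500 m

For local isostatic compensation: the weight of the topography is balanced by the buoyancy of the root, ρ_c h = (ρ_m − ρ_c) r.
r = h · ρ_c / (ρ_m − ρ_c) = 2220 m × 2.68 / (3.38 − 2.68) = 8500 m.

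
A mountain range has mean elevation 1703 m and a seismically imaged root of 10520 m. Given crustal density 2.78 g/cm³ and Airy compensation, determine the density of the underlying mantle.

3.23 g/cm³

Airy balance: ρ_c h = (ρ_m − ρ_c) r → ρ_m = ρ_c (1 + h/r).
ρ_m = 2.78 × (1 + 1703 m/10520 m) = 3.23 g/cm³.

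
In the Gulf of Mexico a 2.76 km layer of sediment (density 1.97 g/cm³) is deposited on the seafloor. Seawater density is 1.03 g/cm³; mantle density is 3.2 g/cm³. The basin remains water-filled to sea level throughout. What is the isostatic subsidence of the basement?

1.2 km

Submarine loading: the sediment displaces seawater, and the subsidence is in turn flooded, so s (ρ_m − ρ_w) = t (ρ_sed − ρ_w).
s = 2.76 km × (1.97 − 1.03) / (3.2 − 1.03) = 1.2 km.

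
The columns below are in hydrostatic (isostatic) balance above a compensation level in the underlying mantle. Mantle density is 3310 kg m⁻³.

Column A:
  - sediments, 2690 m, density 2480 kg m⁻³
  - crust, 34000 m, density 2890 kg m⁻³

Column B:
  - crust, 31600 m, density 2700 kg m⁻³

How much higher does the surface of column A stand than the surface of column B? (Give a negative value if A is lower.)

−835 m

For any compensation level in the mantle, the mantle terms cancel and isostasy reduces to e = (Σt_A − Σt_B) − (Σ(ρt)_A − Σ(ρt)_B) / ρ_m.
Σt_A = 36690 m; Σt_B = 31600 m; Σ(ρt)_A = 104931200; Σ(ρt)_B = 85320000 (in m·kg m⁻³).
e = (36690 − 31600) − (104931200 − 85320000) / 3310 = −835 m.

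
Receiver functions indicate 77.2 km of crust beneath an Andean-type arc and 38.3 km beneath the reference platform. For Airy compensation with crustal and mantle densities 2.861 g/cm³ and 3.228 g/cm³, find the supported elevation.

Excess crust Δ = 77.2 km − 38.3 km = 38.9 km, split between elevation h and root r with h + r = Δ.
Airy balance ρ_c h = (ρ_m − ρ_c) r gives r = h ρ_c/(ρ_m − ρ_c), so h (1 + ρ_c/(ρ_m − ρ_c)) = Δ, i.e. h = Δ (ρ_m − ρ_c)/ρ_m.
h = 38.9 km × 0.367/3.228 = 4.42 km.

4.42 km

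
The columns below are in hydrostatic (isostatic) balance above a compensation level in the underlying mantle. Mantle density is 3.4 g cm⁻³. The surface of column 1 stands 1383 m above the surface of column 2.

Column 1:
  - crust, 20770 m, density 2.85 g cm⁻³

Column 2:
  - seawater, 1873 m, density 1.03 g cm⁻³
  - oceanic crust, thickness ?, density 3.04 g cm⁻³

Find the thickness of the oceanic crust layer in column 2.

6340 m

Take the compensation level at the base of the deeper column (depth z_c below the surface of column 1) and equate Σ ρ_i t_i down to z_c; mantle fills any gap and the z_c terms cancel.
Column 1: 20770×2.85 + (z_c − 20770)×3.4
Column 2: 1383×0 + 1873×1.03 + x×3.04 + (z_c − 1383 − 1873 − x)×3.4
The z_c×3.4 term appears on both sides and cancels. Collect the known terms of each column as K = Σ(ρt)_known − 3.4 × (depth of known layers): K_1 = 59194.5 − 3.4×20770 = −11423.5; K_2 = 1929.19 − 3.4×(1383 + 1873) = −9141.21.
Balance: K_1 = K_2 − x×(3.4 − 3.04), so x = (K_2 − K_1)/(3.4 − 3.04) = 2282.29/0.36 = 6340 m.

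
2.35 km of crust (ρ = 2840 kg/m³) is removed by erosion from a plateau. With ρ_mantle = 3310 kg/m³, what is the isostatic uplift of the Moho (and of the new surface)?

Unloading: uplift u = e ρ_c/ρ_m = 2.35 km × 2840/3310 = 2.02 km.

2.02 km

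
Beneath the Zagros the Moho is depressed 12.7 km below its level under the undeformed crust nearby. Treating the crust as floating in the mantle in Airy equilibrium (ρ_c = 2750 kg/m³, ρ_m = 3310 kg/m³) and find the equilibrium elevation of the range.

2.59 km

In Airy isostatic equilibrium: ρ_c h = (ρ_m − ρ_c) r.
h = r (ρ_m − ρ_c) / ρ_c = 12.7 km × (3310 − 2750) / 2750 = 2.59 km.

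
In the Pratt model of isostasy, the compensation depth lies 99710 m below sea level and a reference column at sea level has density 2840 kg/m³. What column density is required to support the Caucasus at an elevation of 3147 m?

Pratt balance: ρ_ref D = ρ (D + h).
ρ = ρ_ref D/(D + h) = 2840 × 99710 m/(99710 m + 3147 m) = 2750 kg/m³.

2750 kg/m³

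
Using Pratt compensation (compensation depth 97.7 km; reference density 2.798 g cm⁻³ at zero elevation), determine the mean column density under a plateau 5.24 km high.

2.66 g cm⁻³

Pratt balance: ρ_ref D = ρ (D + h).
ρ = ρ_ref D/(D + h) = 2.798 × 97.7 km/(97.7 km + 5.24 km) = 2.66 g cm⁻³.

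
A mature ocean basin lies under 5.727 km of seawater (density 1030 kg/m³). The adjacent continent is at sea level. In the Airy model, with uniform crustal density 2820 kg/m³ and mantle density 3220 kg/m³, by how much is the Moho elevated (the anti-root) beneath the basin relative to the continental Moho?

25.6 km

For local isostatic compensation: replacing crust with seawater at the top is compensated by replacing crust with mantle at the base: d (ρ_c − ρ_w) = a (ρ_m − ρ_c).
a = d (ρ_c − ρ_w)/(ρ_m − ρ_c) = 5.727 km × 1790/400 = 25.6 km.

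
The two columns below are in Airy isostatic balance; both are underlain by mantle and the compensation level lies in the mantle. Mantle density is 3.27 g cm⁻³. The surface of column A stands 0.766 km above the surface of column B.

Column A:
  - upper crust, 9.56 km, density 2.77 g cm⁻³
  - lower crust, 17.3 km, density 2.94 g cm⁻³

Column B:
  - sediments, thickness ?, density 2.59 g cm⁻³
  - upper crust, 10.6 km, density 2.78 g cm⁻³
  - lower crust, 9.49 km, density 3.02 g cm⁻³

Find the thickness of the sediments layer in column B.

Take the compensation level at the base of the deeper column (depth z_c below the surface of column A) and equate Σ ρ_i t_i down to z_c; mantle fills any gap and the z_c terms cancel.
Column A: 9.56×2.77 + 17.3×2.94 + (z_c − 26.86)×3.27
Column B: 0.766×0 + x×2.59 + 10.6×2.78 + 9.49×3.02 + (z_c − 0.766 − 20.09 − x)×3.27
The z_c×3.27 term appears on both sides and cancels. Collect the known terms of each column as K = Σ(ρt)_known − 3.27 × (depth of known layers): K_A = 77.3432 − 3.27×26.86 = −10.489; K_B = 58.1278 − 3.27×(0.766 + 20.09) = −10.07132.
Balance: K_A = K_B − x×(3.27 − 2.59), so x = (K_B − K_A)/(3.27 − 2.59) = 0.41768/0.68 = 0.614 km.

0.614 km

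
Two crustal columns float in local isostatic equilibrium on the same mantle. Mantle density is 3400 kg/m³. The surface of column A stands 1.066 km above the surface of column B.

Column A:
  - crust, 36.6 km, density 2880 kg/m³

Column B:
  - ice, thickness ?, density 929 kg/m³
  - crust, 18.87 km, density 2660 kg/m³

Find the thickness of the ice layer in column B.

Take the compensation level at the base of the deeper column (depth z_c below the surface of column A) and equate Σ ρ_i t_i down to z_c; mantle fills any gap and the z_c terms cancel.
Column A: 36.6×2880 + (z_c − 36.6)×3400
Column B: 1.066×0 + x×929 + 18.87×2660 + (z_c − 1.066 − 18.87 − x)×3400
The z_c×3400 term appears on both sides and cancels. Collect the known terms of each column as K = Σ(ρt)_known − 3400 × (depth of known layers): K_A = 105408 − 3400×36.6 = −19032; K_B = 50194.2 − 3400×(1.066 + 18.87) = −17588.2.
Balance: K_A = K_B − x×(3400 − 929), so x = (K_B − K_A)/(3400 − 929) = 1443.8/2471 = 0.584 km.

0.584 km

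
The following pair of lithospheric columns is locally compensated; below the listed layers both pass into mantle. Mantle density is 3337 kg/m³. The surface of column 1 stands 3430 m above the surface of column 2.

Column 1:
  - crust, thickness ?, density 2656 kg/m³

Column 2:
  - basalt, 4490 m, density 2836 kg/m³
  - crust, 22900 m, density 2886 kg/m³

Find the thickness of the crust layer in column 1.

35300 m

Take the compensation level at the base of the deeper column (depth z_c below the surface of column 1) and equate Σ ρ_i t_i down to z_c; mantle fills any gap and the z_c terms cancel.
Column 1: x×2656 + (z_c − 0 − x)×3337
Column 2: 3430×0 + 4490×2836 + 22900×2886 + (z_c − 3430 − 27390)×3337
The z_c×3337 term appears on both sides and cancels. Collect the known terms of each column as K = Σ(ρt)_known − 3337 × (depth of known layers): K_1 = 0 − 3337×0 = 0; K_2 = 78823040 − 3337×(3430 + 27390) = −24023300.
Balance: K_1 − x×(3337 − 2656) = K_2, so x = (K_1 − K_2)/(3337 − 2656) = 24023300/681 = 35300 m.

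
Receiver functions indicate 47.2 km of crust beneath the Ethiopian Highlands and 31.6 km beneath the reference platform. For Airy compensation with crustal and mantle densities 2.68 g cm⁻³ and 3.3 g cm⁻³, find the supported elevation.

2.93 km

Excess crust Δ = 47.2 km − 31.6 km = 15.6 km, split between elevation h and root r with h + r = Δ.
Airy balance ρ_c h = (ρ_m − ρ_c) r gives r = h ρ_c/(ρ_m − ρ_c), so h (1 + ρ_c/(ρ_m − ρ_c)) = Δ, i.e. h = Δ (ρ_m − ρ_c)/ρ_m.
h = 15.6 km × 0.62/3.3 = 2.93 km.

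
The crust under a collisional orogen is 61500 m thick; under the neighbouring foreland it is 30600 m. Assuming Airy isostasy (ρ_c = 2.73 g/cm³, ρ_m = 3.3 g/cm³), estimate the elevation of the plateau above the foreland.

Excess crust Δ = 61500 m − 30600 m = 30900 m, split between elevation h and root r with h + r = Δ.
Airy balance ρ_c h = (ρ_m − ρ_c) r gives r = h ρ_c/(ρ_m − ρ_c), so h (1 + ρ_c/(ρ_m − ρ_c)) = Δ, i.e. h = Δ (ρ_m − ρ_c)/ρ_m.
h = 30900 m × 0.57/3.3 = 5340 m.

5340 m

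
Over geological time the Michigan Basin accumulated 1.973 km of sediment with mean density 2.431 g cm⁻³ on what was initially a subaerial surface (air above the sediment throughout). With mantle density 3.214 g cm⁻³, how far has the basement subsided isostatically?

Subaerial load: s = t ρ_sed / ρ_m = 1.973 km × 2.431/3.214 = 1.49 km.

1.49 km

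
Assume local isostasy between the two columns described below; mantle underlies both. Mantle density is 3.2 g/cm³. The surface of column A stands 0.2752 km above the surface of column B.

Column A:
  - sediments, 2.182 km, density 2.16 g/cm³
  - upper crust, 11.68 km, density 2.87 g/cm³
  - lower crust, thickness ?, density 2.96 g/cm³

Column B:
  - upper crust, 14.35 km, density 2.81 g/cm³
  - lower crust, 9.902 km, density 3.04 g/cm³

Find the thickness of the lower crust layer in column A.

Take the compensation level at the base of the deeper column (depth z_c below the surface of column A) and equate Σ ρ_i t_i down to z_c; mantle fills any gap and the z_c terms cancel.
Column A: 2.182×2.16 + 11.68×2.87 + x×2.96 + (z_c − 13.862 − x)×3.2
Column B: 0.2752×0 + 14.35×2.81 + 9.902×3.04 + (z_c − 0.2752 − 24.252)×3.2
The z_c×3.2 term appears on both sides and cancels. Collect the known terms of each column as K = Σ(ρt)_known − 3.2 × (depth of known layers): K_A = 38.23472 − 3.2×13.862 = −6.12368; K_B = 70.42558 − 3.2×(0.2752 + 24.252) = −8.06146.
Balance: K_A − x×(3.2 − 2.96) = K_B, so x = (K_A − K_B)/(3.2 − 2.96) = 1.93778/0.24 = 8.07 km.

8.07 km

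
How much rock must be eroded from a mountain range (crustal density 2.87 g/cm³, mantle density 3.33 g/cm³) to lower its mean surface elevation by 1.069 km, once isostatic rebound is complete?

Net drop Δ = e − u = e − e ρ_c/ρ_m = e (ρ_m − ρ_c)/ρ_m.
e = Δ ρ_m/(ρ_m − ρ_c) = 1.069 km × 3.33/0.46 = 7.74 km.

7.74 km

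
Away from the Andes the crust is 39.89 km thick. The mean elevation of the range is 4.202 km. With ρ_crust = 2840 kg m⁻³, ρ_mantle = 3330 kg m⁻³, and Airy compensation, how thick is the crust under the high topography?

68.4 km

Root depth r = h ρ_c / (ρ_m − ρ_c) = 4.202 km × 2840 / 490 = 24.35 km.
Total thickness = T + h + r = 39.89 km + 4.202 km + 24.35 km = 68.4 km.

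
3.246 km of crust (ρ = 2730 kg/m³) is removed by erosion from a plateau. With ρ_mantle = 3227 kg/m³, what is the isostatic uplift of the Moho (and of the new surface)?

Unloading: uplift u = e ρ_c/ρ_m = 3.246 km × 2730/3227 = 2.75 km.

2.75 km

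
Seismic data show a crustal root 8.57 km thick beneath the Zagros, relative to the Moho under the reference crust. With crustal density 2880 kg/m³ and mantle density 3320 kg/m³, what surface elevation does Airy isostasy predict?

In Airy isostatic equilibrium: ρ_c h = (ρ_m − ρ_c) r.
h = r (ρ_m − ρ_c) / ρ_c = 8.57 km × (3320 − 2880) / 2880 = 1.31 km.

1.31 km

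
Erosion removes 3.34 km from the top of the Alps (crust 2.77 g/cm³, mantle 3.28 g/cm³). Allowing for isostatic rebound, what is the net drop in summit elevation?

Rebound u = e ρ_c/ρ_m = 3.34 km × 2.77/3.28 = 2.821 km.
Net surface drop = e − u = 3.34 km − 2.821 km = e (ρ_m − ρ_c)/ρ_m = 0.519 km.

0.519 km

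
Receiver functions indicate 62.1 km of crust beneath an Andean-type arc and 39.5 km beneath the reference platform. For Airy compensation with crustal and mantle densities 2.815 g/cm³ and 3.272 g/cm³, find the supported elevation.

Excess crust Δ = 62.1 km − 39.5 km = 22.6 km, split between elevation h and root r with h + r = Δ.
Airy balance ρ_c h = (ρ_m − ρ_c) r gives r = h ρ_c/(ρ_m − ρ_c), so h (1 + ρ_c/(ρ_m − ρ_c)) = Δ, i.e. h = Δ (ρ_m − ρ_c)/ρ_m.
h = 22.6 km × 0.457/3.272 = 3.16 km.

3.16 km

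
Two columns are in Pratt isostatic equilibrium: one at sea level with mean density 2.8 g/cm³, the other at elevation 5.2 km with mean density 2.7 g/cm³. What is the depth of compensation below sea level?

ρ_ref D = ρ (D + h) → D (ρ_ref − ρ) = ρ h.
D = ρ h/(ρ_ref − ρ) = 2.7 × 5.2 km/(2.8 − 2.7) = 140 km.

140 km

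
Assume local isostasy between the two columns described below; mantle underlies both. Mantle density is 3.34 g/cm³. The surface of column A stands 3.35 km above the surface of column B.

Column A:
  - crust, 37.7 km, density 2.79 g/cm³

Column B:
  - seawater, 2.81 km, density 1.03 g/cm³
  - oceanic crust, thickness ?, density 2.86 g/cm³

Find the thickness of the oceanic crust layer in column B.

6.36 km

Take the compensation level at the base of the deeper column (depth z_c below the surface of column A) and equate Σ ρ_i t_i down to z_c; mantle fills any gap and the z_c terms cancel.
Column A: 37.7×2.79 + (z_c − 37.7)×3.34
Column B: 3.35×0 + 2.81×1.03 + x×2.86 + (z_c − 3.35 − 2.81 − x)×3.34
The z_c×3.34 term appears on both sides and cancels. Collect the known terms of each column as K = Σ(ρt)_known − 3.34 × (depth of known layers): K_A = 105.183 − 3.34×37.7 = −20.735; K_B = 2.8943 − 3.34×(3.35 + 2.81) = −17.6801.
Balance: K_A = K_B − x×(3.34 − 2.86), so x = (K_B − K_A)/(3.34 − 2.86) = 3.0549/0.48 = 6.36 km.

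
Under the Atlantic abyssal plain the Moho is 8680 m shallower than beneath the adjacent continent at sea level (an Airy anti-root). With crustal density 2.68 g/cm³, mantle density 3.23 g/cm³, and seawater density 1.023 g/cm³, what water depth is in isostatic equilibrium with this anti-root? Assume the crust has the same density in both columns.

2880 m

Replacing a thickness d of crust by seawater at the top must be balanced by replacing crust with mantle at the base: d (ρ_c − ρ_w) = a (ρ_m − ρ_c).
d = a (ρ_m − ρ_c)/(ρ_c − ρ_w) = 8680 m × 0.55/1.657 = 2880 m.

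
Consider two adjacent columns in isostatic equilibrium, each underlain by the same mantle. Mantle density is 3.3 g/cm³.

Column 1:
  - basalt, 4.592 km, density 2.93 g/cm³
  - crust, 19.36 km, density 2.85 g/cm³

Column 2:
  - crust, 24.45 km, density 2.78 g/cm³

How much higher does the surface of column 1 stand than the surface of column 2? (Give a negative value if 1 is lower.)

For any compensation level in the mantle, the mantle terms cancel and isostasy reduces to e = (Σt_1 − Σt_2) − (Σ(ρt)_1 − Σ(ρt)_2) / ρ_m.
Σt_1 = 23.952 km; Σt_2 = 24.45 km; Σ(ρt)_1 = 68.63056; Σ(ρt)_2 = 67.971 (in km·g/cm³).
e = (23.952 − 24.45) − (68.63056 − 67.971) / 3.3 = −0.698 km.

−0.698 km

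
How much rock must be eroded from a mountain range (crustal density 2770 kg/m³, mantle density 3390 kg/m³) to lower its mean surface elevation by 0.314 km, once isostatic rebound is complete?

1.72 km

Net drop Δ = e − u = e − e ρ_c/ρ_m = e (ρ_m − ρ_c)/ρ_m.
e = Δ ρ_m/(ρ_m − ρ_c) = 0.314 km × 3390/620 = 1.72 km.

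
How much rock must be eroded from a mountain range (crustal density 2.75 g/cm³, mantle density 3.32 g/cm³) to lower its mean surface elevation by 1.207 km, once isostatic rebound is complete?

7.03 km

Net drop Δ = e − u = e − e ρ_c/ρ_m = e (ρ_m − ρ_c)/ρ_m.
e = Δ ρ_m/(ρ_m − ρ_c) = 1.207 km × 3.32/0.57 = 7.03 km.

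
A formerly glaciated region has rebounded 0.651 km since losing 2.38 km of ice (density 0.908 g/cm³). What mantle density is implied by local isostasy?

3.32 g/cm³

ρ_m = ρ_ice t / u = 0.908 × 2.38 km/0.651 km = 3.32 g/cm³.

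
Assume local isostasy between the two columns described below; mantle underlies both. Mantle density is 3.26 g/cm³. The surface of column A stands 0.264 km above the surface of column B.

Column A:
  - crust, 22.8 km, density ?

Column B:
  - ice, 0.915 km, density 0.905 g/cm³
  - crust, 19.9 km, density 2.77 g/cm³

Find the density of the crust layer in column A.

Take the compensation level at the base of the deeper column (depth z_c below the surface of column A) and equate Σ ρ_i t_i down to z_c; mantle fills any gap and the z_c terms cancel.
Column A: 22.8×ρ + (z_c − 22.8)×3.26
Column B: 0.264×0 + 0.915×0.905 + 19.9×2.77 + (z_c − 0.264 − 20.815)×3.26
The z_c×3.26 term appears on both sides and cancels. Collect the known terms of each column as K = Σ(ρt)_known − 3.26 × (depth of known layers): K_A = 0 − 3.26×22.8 = −74.328; K_B = 55.951075 − 3.26×(0.264 + 20.815) = −12.766465.
Balance: K_A + 22.8×ρ = K_B, so ρ = (K_B − K_A)/22.8 = 61.5615/22.8 = 2.7 g/cm³.

2.7 g/cm³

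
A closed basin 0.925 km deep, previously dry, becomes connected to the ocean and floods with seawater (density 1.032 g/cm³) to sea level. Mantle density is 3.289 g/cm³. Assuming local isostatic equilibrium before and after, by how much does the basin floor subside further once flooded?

After flooding the water column is d + s deep. Its weight must equal the weight of mantle displaced by the extra subsidence s: (d + s) ρ_w = s ρ_m.
s = d ρ_w / (ρ_m − ρ_w) = 0.925 km × 1.032/(3.289 − 1.032) = 0.423 km.

0.423 km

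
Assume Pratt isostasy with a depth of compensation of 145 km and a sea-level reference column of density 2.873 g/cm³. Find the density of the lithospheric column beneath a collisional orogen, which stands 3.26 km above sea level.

2.81 g/cm³

Pratt balance: ρ_ref D = ρ (D + h).
ρ = ρ_ref D/(D + h) = 2.873 × 145 km/(145 km + 3.26 km) = 2.81 g/cm³.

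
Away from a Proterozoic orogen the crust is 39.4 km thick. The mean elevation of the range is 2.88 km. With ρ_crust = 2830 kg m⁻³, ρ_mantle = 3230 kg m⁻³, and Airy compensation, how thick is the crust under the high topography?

Root depth r = h ρ_c / (ρ_m − ρ_c) = 2.88 km × 2830 / 400 = 20.38 km.
Total thickness = T + h + r = 39.4 km + 2.88 km + 20.38 km = 62.7 km.

62.7 km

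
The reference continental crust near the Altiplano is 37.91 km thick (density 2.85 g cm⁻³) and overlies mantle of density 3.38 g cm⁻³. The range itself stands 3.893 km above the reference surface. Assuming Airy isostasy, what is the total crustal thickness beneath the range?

Root depth r = h ρ_c / (ρ_m − ρ_c) = 3.893 km × 2.85 / 0.53 = 20.93 km.
Total thickness = T + h + r = 37.91 km + 3.893 km + 20.93 km = 62.7 km.

62.7 km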